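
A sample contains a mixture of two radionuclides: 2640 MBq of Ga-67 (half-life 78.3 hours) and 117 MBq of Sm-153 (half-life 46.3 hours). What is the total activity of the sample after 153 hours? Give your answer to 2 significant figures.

690 MBq

Ga-67: 2640 × (1/2)^(153/78.3) = 2640 × (1/2)^1.954 ≈ 681.37 MBq.
Sm-153: 117 × (1/2)^(153/46.3) = 117 × (1/2)^3.3045 ≈ 11.842 MBq.
Total = 681.37 + 11.842 ≈ 693.21 MBq.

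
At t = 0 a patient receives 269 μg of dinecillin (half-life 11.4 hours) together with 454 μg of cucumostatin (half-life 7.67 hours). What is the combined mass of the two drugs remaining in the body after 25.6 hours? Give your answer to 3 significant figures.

102 μg

dinecillin: 269 × (1/2)^(25.6/11.4) = 269 × (1/2)^2.2456 ≈ 56.722 μg.
cucumostatin: 454 × (1/2)^(25.6/7.67) = 454 × (1/2)^3.3377 ≈ 44.907 μg.
Total = 56.722 + 44.907 ≈ 101.63 μg.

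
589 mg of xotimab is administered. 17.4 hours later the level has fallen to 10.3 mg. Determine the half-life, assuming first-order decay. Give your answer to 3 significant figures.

2.98 hours

A/A₀ = 10.3/589 ≈ 0.017487.
n = log₂(57.184) ≈ 5.8376 half-lives elapsed in 17.4 hours.
t½ = 17.4/5.8376 ≈ 2.9807 hours.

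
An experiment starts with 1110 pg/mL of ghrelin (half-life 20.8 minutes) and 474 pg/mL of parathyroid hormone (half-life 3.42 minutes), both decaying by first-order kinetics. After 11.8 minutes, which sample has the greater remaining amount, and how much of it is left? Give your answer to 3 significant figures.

ghrelin, 749 pg/mL

ghrelin: 1110 × (1/2)^0.56731 ≈ 749.11 pg/mL.
parathyroid hormone: 474 × (1/2)^3.4503 ≈ 43.365 pg/mL.
Ghrelin has more remaining, at ≈ 749.11 pg/mL.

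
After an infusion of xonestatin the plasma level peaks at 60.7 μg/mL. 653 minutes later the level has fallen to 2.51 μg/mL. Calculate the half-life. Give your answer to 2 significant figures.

140 minutes

A/A₀ = 2.51/60.7 ≈ 0.041351.
n = log₂(24.183) ≈ 4.5959 half-lives elapsed in 653 minutes.
t½ = 653/4.5959 ≈ 142.08 minutes.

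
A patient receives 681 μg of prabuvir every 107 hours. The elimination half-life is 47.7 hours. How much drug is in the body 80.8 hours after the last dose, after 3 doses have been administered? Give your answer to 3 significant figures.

264 μg

The 3 doses were given 294.8, 187.8, 80.8 hours ago.
Total = 681·(1/2)^(294.8/47.7) + 681·(1/2)^(187.8/47.7) + 681·(1/2)^(80.8/47.7)
      = 9.3906 + 44.459 + 210.49 ≈ 264.34 μg.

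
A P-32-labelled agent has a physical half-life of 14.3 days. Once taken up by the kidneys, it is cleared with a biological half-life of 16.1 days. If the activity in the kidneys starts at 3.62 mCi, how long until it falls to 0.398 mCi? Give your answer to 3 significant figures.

1/t_eff = 1/t_phys + 1/t_biol = 1/14.3 + 1/16.1 = 0.13204 per day.
t_eff = 14.3 × 16.1 / (14.3 + 16.1) ≈ 7.5734 days.
n = log₂(3.62/0.398) ≈ 3.1851; t = 3.1851 × 7.5734 ≈ 24.122 days.

24.1 days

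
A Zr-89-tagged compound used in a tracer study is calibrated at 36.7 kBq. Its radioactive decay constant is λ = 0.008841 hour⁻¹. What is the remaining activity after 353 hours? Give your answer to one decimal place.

t½ = ln 2 / λ = 0.69315 / 0.008841 ≈ 78.401 hours.
Number of half-lives: n = 353/78.401 ≈ 4.5025.
Remaining = 36.7 × (1/2)^4.5025 = 36.7 × 0.044119 ≈ 1.6192 kBq.

1.6 kBq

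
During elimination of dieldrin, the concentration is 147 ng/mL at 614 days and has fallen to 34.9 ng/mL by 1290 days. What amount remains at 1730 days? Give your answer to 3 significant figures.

13.7 ng/mL

Over Δt = 1290 − 614 = 676 days, the level fell by a factor of 147/34.9 ≈ 4.212.
n = log₂(4.212) ≈ 2.0745 half-lives, so t½ = 676/2.0745 ≈ 325.86 days.
From t = 1290 to t = 1730: 34.9 × (1/2)^((1730−1290)/325.86) ≈ 13.688 ng/mL.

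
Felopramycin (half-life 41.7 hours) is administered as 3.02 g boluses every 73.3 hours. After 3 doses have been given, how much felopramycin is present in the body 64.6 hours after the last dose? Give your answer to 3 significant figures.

The 3 doses were given 211.2, 137.9, 64.6 hours ago.
Total = 3.02·(1/2)^(211.2/41.7) + 3.02·(1/2)^(137.9/41.7) + 3.02·(1/2)^(64.6/41.7)
      = 0.090233 + 0.30515 + 1.032 ≈ 1.4273 g.

1.43 g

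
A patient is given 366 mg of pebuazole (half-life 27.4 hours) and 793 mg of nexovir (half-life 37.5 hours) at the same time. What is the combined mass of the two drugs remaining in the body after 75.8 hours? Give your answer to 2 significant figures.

250 mg

pebuazole: 366 × (1/2)^(75.8/27.4) = 366 × (1/2)^2.7664 ≈ 53.79 mg.
nexovir: 793 × (1/2)^(75.8/37.5) = 793 × (1/2)^2.0213 ≈ 195.34 mg.
Total = 53.79 + 195.34 ≈ 249.13 mg.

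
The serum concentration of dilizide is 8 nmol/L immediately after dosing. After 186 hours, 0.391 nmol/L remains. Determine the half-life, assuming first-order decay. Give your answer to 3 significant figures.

A/A₀ = 0.391/8 ≈ 0.048875.
n = log₂(20.46) ≈ 4.3548 half-lives elapsed in 186 hours.
t½ = 186/4.3548 ≈ 42.712 hours.

42.7 hours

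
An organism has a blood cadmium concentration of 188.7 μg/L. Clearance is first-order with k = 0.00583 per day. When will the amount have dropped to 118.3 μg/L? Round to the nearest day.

t½ = ln 2 / k = 0.69315 / 0.00583 ≈ 118.89 days.
Fraction remaining = 118.3/188.7 ≈ 0.62692.
n = log₂(188.7/118.3) = ln(1.5951)/ln 2 ≈ 0.67364 half-lives.
t = n × t½ = 0.67364 × 118.89 ≈ 80.092 days.

80 days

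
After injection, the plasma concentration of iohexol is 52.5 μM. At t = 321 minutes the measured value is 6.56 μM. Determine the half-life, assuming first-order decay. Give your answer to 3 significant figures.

107 minutes

A/A₀ = 6.56/52.5 ≈ 0.12495.
n = log₂(8.003) ≈ 3.0005 half-lives elapsed in 321 minutes.
t½ = 321/3.0005 ≈ 106.98 minutes.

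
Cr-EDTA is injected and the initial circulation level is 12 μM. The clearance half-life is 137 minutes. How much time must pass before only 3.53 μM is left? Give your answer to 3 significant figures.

Fraction remaining = 3.53/12 ≈ 0.29417.
n = log₂(12/3.53) = ln(3.3994)/ln 2 ≈ 1.7653 half-lives.
t = n × t½ = 1.7653 × 137 ≈ 241.85 minutes.

242 minutes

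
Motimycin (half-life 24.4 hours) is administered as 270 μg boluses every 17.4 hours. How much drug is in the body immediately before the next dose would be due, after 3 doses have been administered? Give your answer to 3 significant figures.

326 μg

The 3 doses were given 52.2, 34.8, 17.4 hours ago.
Total = 270·(1/2)^(52.2/24.4) + 270·(1/2)^(34.8/24.4) + 270·(1/2)^(17.4/24.4)
      = 61.285 + 100.47 + 164.7 ≈ 326.45 μg.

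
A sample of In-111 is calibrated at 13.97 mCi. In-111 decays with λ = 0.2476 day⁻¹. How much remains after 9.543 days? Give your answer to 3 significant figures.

t½ = ln 2 / λ = 0.69315 / 0.2476 ≈ 2.7995 days.
Number of half-lives: n = 9.543/2.7995 ≈ 3.4089.
Remaining = 13.97 × (1/2)^3.4089 = 13.97 × 0.094152 ≈ 1.3153 mCi.

1.32 mCi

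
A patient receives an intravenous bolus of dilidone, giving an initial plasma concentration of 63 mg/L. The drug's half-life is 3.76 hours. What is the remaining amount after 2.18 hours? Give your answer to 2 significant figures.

42 mg/L

Number of half-lives: n = 2.18/3.76 ≈ 0.57979.
Remaining = 63 × (1/2)^0.57979 = 63 × 0.66906 ≈ 42.151 mg/L.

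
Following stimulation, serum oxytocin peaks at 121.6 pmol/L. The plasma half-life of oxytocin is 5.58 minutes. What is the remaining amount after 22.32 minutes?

7.6 pmol/L

Elapsed time is 4 half-lives (22.32/5.58).
Each half-life halves the amount: 121.6 × (1/2)^4 = 121.6/16 = 7.6 pmol/L.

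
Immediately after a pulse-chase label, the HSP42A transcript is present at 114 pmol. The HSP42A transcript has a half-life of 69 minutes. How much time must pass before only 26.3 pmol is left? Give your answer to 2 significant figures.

150 minutes

Fraction remaining = 26.3/114 ≈ 0.2307.
n = log₂(114/26.3) = ln(4.3346)/ln 2 ≈ 2.1159 half-lives.
t = n × t½ = 2.1159 × 69 ≈ 146 minutes.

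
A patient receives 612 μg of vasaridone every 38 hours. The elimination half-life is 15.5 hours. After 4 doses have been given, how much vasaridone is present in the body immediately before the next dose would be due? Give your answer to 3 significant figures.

The 4 doses were given 152, 114, 76, 38 hours ago.
Total = 612·(1/2)^(152/15.5) + 612·(1/2)^(114/15.5) + 612·(1/2)^(76/15.5) + 612·(1/2)^(38/15.5)
      = 0.68346 + 3.7387 + 20.452 + 111.88 ≈ 136.75 μg.

137 μg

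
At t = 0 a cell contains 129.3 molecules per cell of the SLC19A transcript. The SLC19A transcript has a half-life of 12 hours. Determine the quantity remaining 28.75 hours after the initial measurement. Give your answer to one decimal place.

24.6 molecules per cell

Number of half-lives: n = 28.75/12 ≈ 2.3958.
Remaining = 129.3 × (1/2)^2.3958 = 129.3 × 0.19001 ≈ 24.569 molecules per cell.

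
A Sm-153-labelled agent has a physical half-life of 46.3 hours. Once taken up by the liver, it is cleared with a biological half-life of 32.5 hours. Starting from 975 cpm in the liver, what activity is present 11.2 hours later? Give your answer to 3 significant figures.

1/t_eff = 1/t_phys + 1/t_biol = 1/46.3 + 1/32.5 = 0.052368 per hour.
t_eff = 46.3 × 32.5 / (46.3 + 32.5) ≈ 19.096 hours.
Remaining = 975 × (1/2)^(11.2/19.096) = 975 × (1/2)^0.58652 ≈ 649.3 cpm.

649 cpm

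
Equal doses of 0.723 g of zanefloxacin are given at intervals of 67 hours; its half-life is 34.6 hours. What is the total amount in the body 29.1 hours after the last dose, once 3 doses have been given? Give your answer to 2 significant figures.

The 3 doses were given 163.1, 96.1, 29.1 hours ago.
Total = 0.723·(1/2)^(163.1/34.6) + 0.723·(1/2)^(96.1/34.6) + 0.723·(1/2)^(29.1/34.6)
      = 0.02755 + 0.10545 + 0.40361 ≈ 0.53661 g.

0.54 g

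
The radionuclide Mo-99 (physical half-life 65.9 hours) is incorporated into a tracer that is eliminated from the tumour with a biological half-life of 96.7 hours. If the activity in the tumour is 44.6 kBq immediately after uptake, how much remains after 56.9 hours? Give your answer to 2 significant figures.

16 kBq

1/t_eff = 1/t_phys + 1/t_biol = 1/65.9 + 1/96.7 = 0.025516 per hour.
t_eff = 65.9 × 96.7 / (65.9 + 96.7) ≈ 39.191 hours.
Remaining = 44.6 × (1/2)^(56.9/39.191) = 44.6 × (1/2)^1.4518 ≈ 16.304 kBq.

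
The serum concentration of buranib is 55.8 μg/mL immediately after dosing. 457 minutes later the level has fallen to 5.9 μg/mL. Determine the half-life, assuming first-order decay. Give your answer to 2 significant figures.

A/A₀ = 5.9/55.8 ≈ 0.10573.
n = log₂(9.4576) ≈ 3.2415 half-lives elapsed in 457 minutes.
t½ = 457/3.2415 ≈ 140.99 minutes.

140 minutes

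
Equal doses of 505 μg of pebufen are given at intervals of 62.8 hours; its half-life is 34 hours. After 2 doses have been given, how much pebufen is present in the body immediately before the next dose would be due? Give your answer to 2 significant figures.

180 μg

The 2 doses were given 125.6, 62.8 hours ago.
Total = 505·(1/2)^(125.6/34) + 505·(1/2)^(62.8/34)
      = 39.017 + 140.37 ≈ 179.39 μg.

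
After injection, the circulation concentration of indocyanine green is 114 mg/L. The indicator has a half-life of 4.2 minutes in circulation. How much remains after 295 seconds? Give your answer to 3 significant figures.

50.6 mg/L

Convert the elapsed time: 295 seconds = 4.91667 minutes.
Number of half-lives: n = 4.91667/4.2 ≈ 1.1706.
Remaining = 114 × (1/2)^1.1706 = 114 × 0.44423 ≈ 50.642 mg/L.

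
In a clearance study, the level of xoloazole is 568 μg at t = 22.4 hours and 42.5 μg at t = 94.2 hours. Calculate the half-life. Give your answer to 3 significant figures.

19.2 hours

Over Δt = 94.2 − 22.4 = 71.8 hours, the level fell by a factor of 568/42.5 ≈ 13.365.
n = log₂(13.365) ≈ 3.7404 half-lives, so t½ = 71.8/3.7404 ≈ 19.196 hours.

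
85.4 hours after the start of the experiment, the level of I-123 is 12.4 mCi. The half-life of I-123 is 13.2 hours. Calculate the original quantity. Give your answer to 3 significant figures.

Number of half-lives elapsed: n = 85.4/13.2 ≈ 6.4697.
A₀ = A × 2^n = 12.4 × 2^6.4697 = 12.4 × 88.628 ≈ 1099 mCi.

1100 mCi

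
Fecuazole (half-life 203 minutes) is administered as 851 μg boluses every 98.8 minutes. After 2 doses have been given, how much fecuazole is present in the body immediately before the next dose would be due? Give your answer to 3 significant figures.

The 2 doses were given 197.6, 98.8 minutes ago.
Total = 851·(1/2)^(197.6/203) + 851·(1/2)^(98.8/203)
      = 433.42 + 607.32 ≈ 1040.7 μg.

1040 μg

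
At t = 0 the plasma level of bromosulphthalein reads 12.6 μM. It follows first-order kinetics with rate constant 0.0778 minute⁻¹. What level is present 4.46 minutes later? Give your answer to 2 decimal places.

8.91 μM

t½ = ln 2 / λ = 0.69315 / 0.0778 ≈ 8.9093 minutes.
Number of half-lives: n = 4.46/8.9093 ≈ 0.5006.
Remaining = 12.6 × (1/2)^0.5006 = 12.6 × 0.70681 ≈ 8.9059 μM.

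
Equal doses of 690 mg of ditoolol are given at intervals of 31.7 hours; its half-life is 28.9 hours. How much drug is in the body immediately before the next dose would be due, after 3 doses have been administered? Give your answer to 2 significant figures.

540 mg

The 3 doses were given 95.1, 63.4, 31.7 hours ago.
Total = 690·(1/2)^(95.1/28.9) + 690·(1/2)^(63.4/28.9) + 690·(1/2)^(31.7/28.9)
      = 70.512 + 150.82 + 322.59 ≈ 543.92 mg.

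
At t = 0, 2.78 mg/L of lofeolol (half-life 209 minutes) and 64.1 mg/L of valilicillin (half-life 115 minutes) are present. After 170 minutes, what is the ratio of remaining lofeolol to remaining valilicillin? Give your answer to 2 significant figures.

lofeolol: 2.78 × (1/2)^(170/209) = 2.78 × (1/2)^0.8134 ≈ 1.5819 mg/L.
valilicillin: 64.1 × (1/2)^(170/115) = 64.1 × (1/2)^1.4783 ≈ 23.007 mg/L.
Ratio ≈ 1.5819 / 23.007 ≈ 0.068759.

0.069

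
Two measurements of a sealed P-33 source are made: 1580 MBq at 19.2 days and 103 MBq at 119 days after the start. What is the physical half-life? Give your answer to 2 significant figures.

25 days

Over Δt = 119 − 19.2 = 99.8 days, the level fell by a factor of 1580/103 ≈ 15.34.
n = log₂(15.34) ≈ 3.9392 half-lives, so t½ = 99.8/3.9392 ≈ 25.335 days.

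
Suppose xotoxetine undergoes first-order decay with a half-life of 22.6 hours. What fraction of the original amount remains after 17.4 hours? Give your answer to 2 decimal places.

n = 17.4/22.6 ≈ 0.76991 half-lives.
Fraction remaining = (1/2)^0.76991 ≈ 0.58645.

0.59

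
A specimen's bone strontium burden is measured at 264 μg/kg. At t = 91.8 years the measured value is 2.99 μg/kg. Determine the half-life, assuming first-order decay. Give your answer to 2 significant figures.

14 years

A/A₀ = 2.99/264 ≈ 0.011326.
n = log₂(88.294) ≈ 6.4642 half-lives elapsed in 91.8 years.
t½ = 91.8/6.4642 ≈ 14.201 years.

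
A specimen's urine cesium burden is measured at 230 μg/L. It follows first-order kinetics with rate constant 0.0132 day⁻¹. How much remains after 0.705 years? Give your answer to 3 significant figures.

7.70 μg/L

t½ = ln 2 / λ = 0.69315 / 0.0132 ≈ 52.511 days.
Convert the elapsed time: 0.705 years = 257.325 days.
Number of half-lives: n = 257.325/52.511 ≈ 4.9004.
Remaining = 230 × (1/2)^4.9004 = 230 × 0.033484 ≈ 7.7013 μg/L.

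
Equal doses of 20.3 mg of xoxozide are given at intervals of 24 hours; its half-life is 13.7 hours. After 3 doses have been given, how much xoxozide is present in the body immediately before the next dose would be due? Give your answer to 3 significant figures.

The 3 doses were given 72, 48, 24 hours ago.
Total = 20.3·(1/2)^(72/13.7) + 20.3·(1/2)^(48/13.7) + 20.3·(1/2)^(24/13.7)
      = 0.53142 + 1.7898 + 6.0276 ≈ 8.3488 mg.

8.35 mg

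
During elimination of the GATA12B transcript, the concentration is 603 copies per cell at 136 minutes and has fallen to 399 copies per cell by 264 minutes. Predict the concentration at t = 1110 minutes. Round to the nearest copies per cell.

Over Δt = 264 − 136 = 128 minutes, the level fell by a factor of 603/399 ≈ 1.5113.
n = log₂(1.5113) ≈ 0.59577 half-lives, so t½ = 128/0.59577 ≈ 214.85 minutes.
From t = 264 to t = 1110: 399 × (1/2)^((1110−264)/214.85) ≈ 26.039 copies per cell.

26 copies per cell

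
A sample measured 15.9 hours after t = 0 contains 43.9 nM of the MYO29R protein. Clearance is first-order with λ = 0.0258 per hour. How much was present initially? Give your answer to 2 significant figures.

t½ = ln 2 / λ = 0.69315 / 0.0258 ≈ 26.866 hours.
Number of half-lives elapsed: n = 15.9/26.866 ≈ 0.59182.
A₀ = A × 2^n = 43.9 × 2^0.59182 = 43.9 × 1.5071 ≈ 66.164 nM.

66 nM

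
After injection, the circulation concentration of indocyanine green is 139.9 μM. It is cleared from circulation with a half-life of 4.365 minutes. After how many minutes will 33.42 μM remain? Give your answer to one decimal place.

Fraction remaining = 33.42/139.9 ≈ 0.23888.
n = log₂(139.9/33.42) = ln(4.1861)/ln 2 ≈ 2.0656 half-lives.
t = n × t½ = 2.0656 × 4.365 ≈ 9.0164 minutes.

9.0 minutes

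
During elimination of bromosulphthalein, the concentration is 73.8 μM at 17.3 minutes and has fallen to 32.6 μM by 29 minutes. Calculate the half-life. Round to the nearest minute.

Over Δt = 29 − 17.3 = 11.7 minutes, the level fell by a factor of 73.8/32.6 ≈ 2.2638.
n = log₂(2.2638) ≈ 1.1787 half-lives, so t½ = 11.7/1.1787 ≈ 9.9258 minutes.

10 minutes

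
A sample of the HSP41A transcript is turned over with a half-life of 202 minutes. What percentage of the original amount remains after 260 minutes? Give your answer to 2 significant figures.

n = 260/202 ≈ 1.2871 half-lives.
Fraction remaining = (1/2)^1.2871 ≈ 0.40977, i.e. 40.977%.

41%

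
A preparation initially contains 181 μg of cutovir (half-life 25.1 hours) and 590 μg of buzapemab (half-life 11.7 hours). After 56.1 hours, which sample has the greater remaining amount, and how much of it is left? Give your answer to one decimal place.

cutovir, 38.4 μg

cutovir: 181 × (1/2)^2.2351 ≈ 38.447 μg.
buzapemab: 590 × (1/2)^4.7949 ≈ 21.255 μg.
Cutovir has more remaining, at ≈ 38.447 μg.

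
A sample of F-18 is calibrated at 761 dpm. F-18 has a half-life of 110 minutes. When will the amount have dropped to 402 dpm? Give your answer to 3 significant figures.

101 minutes

Fraction remaining = 402/761 ≈ 0.52825.
n = log₂(761/402) = ln(1.893)/ln 2 ≈ 0.9207 half-lives.
t = n × t½ = 0.9207 × 110 ≈ 101.28 minutes.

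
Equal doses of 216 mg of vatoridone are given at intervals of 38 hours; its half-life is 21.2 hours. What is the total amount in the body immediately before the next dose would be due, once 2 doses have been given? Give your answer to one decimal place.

The 2 doses were given 76, 38 hours ago.
Total = 216·(1/2)^(76/21.2) + 216·(1/2)^(38/21.2)
      = 18.001 + 62.355 ≈ 80.356 mg.

80.4 mg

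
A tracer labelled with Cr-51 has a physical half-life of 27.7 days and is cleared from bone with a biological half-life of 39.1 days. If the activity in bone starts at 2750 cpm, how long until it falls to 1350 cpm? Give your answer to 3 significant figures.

16.6 days

1/t_eff = 1/t_phys + 1/t_biol = 1/27.7 + 1/39.1 = 0.061677 per day.
t_eff = 27.7 × 39.1 / (27.7 + 39.1) ≈ 16.214 days.
n = log₂(2750/1350) ≈ 1.0265; t = 1.0265 × 16.214 ≈ 16.643 days.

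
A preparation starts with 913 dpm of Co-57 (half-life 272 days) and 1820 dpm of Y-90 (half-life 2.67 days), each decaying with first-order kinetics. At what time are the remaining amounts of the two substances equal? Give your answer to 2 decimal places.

Set 913·(1/2)^(t/272) = 1820·(1/2)^(t/2.67).
Taking log₂: log₂(913/1820) = t·(1/272 − 1/2.67).
log₂(0.50165) = -0.99525; 1/272 − 1/2.67 = -0.37086.
t = -0.99525 / -0.37086 ≈ 2.6837 days.

2.68 days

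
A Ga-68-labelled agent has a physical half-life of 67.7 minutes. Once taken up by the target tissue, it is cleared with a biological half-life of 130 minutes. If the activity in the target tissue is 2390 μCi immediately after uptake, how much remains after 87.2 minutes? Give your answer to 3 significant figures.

1/t_eff = 1/t_phys + 1/t_biol = 1/67.7 + 1/130 = 0.022463 per minute.
t_eff = 67.7 × 130 / (67.7 + 130) ≈ 44.517 minutes.
Remaining = 2390 × (1/2)^(87.2/44.517) = 2390 × (1/2)^1.9588 ≈ 614.81 μCi.

615 μCi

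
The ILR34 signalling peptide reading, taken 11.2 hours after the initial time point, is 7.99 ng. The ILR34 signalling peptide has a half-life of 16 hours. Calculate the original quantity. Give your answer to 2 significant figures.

Number of half-lives elapsed: n = 11.2/16 ≈ 0.7.
A₀ = A × 2^n = 7.99 × 2^0.7 = 7.99 × 1.6245 ≈ 12.98 ng.

13 ng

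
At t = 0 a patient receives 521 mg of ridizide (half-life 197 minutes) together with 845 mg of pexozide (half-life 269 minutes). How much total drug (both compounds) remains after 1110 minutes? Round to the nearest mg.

ridizide: 521 × (1/2)^(1110/197) = 521 × (1/2)^5.6345 ≈ 10.488 mg.
pexozide: 845 × (1/2)^(1110/269) = 845 × (1/2)^4.1264 ≈ 48.383 mg.
Total = 10.488 + 48.383 ≈ 58.87 mg.

59 mg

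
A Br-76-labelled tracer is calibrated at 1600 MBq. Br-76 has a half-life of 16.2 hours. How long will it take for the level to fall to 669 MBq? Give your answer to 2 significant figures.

Fraction remaining = 669/1600 ≈ 0.41813.
n = log₂(1600/669) = ln(2.3916)/ln 2 ≈ 1.258 half-lives.
t = n × t½ = 1.258 × 16.2 ≈ 20.379 hours.

20 hours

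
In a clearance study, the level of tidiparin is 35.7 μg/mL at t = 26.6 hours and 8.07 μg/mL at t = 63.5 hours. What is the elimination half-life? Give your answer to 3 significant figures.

Over Δt = 63.5 − 26.6 = 36.9 hours, the level fell by a factor of 35.7/8.07 ≈ 4.4238.
n = log₂(4.4238) ≈ 2.1453 half-lives, so t½ = 36.9/2.1453 ≈ 17.201 hours.

17.2 hours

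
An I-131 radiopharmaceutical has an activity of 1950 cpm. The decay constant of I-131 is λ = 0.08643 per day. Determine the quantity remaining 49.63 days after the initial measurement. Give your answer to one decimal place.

t½ = ln 2 / λ = 0.69315 / 0.08643 ≈ 8.0198 days.
Number of half-lives: n = 49.63/8.0198 ≈ 6.1885.
Remaining = 1950 × (1/2)^6.1885 = 1950 × 0.013711 ≈ 26.737 cpm.

26.7 cpm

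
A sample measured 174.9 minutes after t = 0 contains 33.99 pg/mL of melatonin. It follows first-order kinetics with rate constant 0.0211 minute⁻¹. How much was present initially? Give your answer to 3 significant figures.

t½ = ln 2 / k = 0.69315 / 0.0211 ≈ 32.851 minutes.
Number of half-lives elapsed: n = 174.9/32.851 ≈ 5.3241.
A₀ = A × 2^n = 33.99 × 2^5.3241 = 33.99 × 40.06 ≈ 1361.7 pg/mL.

1360 pg/mL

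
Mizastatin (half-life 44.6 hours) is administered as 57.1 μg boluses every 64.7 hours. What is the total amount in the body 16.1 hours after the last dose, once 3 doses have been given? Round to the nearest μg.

The 3 doses were given 145.5, 80.8, 16.1 hours ago.
Total = 57.1·(1/2)^(145.5/44.6) + 57.1·(1/2)^(80.8/44.6) + 57.1·(1/2)^(16.1/44.6)
      = 5.9508 + 16.266 + 44.46 ≈ 66.676 μg.

67 μg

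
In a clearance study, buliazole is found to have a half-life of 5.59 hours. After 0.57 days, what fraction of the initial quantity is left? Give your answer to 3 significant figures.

0.183

0.57 days = 13.68 hours.
n = 13.68/5.59 ≈ 2.4472 half-lives.
Fraction remaining = (1/2)^2.4472 ≈ 0.18336.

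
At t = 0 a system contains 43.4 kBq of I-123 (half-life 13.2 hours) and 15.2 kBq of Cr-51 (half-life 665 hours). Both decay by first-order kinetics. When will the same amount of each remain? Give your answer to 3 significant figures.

Set 43.4·(1/2)^(t/13.2) = 15.2·(1/2)^(t/665).
Taking log₂: log₂(43.4/15.2) = t·(1/13.2 − 1/665).
log₂(2.8553) = 1.5136; 1/13.2 − 1/665 = 0.074254.
t = 1.5136 / 0.074254 ≈ 20.384 hours.

20.4 hours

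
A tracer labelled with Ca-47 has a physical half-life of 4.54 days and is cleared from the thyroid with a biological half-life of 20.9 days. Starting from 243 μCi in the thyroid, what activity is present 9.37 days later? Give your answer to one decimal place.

42.6 μCi

1/t_eff = 1/t_phys + 1/t_biol = 1/4.54 + 1/20.9 = 0.26811 per day.
t_eff = 4.54 × 20.9 / (4.54 + 20.9) ≈ 3.7298 days.
Remaining = 243 × (1/2)^(9.37/3.7298) = 243 × (1/2)^2.5122 ≈ 42.595 μCi.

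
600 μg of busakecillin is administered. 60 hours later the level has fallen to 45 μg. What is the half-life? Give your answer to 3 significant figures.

A/A₀ = 45/600 ≈ 0.075.
n = log₂(13.333) ≈ 3.737 half-lives elapsed in 60 hours.
t½ = 60/3.737 ≈ 16.056 hours.

16.1 hours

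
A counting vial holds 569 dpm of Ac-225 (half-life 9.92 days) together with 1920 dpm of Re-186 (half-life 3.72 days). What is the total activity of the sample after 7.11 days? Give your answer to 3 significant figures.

857 dpm

Ac-225: 569 × (1/2)^(7.11/9.92) = 569 × (1/2)^0.71673 ≈ 346.22 dpm.
Re-186: 1920 × (1/2)^(7.11/3.72) = 1920 × (1/2)^1.9113 ≈ 510.44 dpm.
Total = 346.22 + 510.44 ≈ 856.66 dpm.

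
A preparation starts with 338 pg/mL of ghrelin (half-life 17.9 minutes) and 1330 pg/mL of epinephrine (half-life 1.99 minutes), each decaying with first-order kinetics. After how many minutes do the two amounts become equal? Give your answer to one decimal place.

Set 338·(1/2)^(t/17.9) = 1330·(1/2)^(t/1.99).
Taking log₂: log₂(338/1330) = t·(1/17.9 − 1/1.99).
log₂(0.25414) = -1.9763; 1/17.9 − 1/1.99 = -0.44665.
t = -1.9763 / -0.44665 ≈ 4.4248 minutes.

4.4 minutes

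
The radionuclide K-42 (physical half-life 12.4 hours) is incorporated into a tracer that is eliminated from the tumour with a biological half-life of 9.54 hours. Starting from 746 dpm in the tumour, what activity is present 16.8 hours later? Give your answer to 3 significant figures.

86.1 dpm

1/t_eff = 1/t_phys + 1/t_biol = 1/12.4 + 1/9.54 = 0.18547 per hour.
t_eff = 12.4 × 9.54 / (12.4 + 9.54) ≈ 5.3918 hours.
Remaining = 746 × (1/2)^(16.8/5.3918) = 746 × (1/2)^3.1158 ≈ 86.055 dpm.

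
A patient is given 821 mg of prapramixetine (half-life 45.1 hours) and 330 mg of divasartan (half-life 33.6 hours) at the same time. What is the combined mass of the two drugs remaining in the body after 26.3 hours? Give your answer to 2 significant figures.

prapramixetine: 821 × (1/2)^(26.3/45.1) = 821 × (1/2)^0.58315 ≈ 548.02 mg.
divasartan: 330 × (1/2)^(26.3/33.6) = 330 × (1/2)^0.78274 ≈ 191.82 mg.
Total = 548.02 + 191.82 ≈ 739.84 mg.

740 mg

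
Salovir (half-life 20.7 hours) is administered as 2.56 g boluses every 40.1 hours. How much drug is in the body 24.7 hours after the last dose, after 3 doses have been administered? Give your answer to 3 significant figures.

The 3 doses were given 104.9, 64.8, 24.7 hours ago.
Total = 2.56·(1/2)^(104.9/20.7) + 2.56·(1/2)^(64.8/20.7) + 2.56·(1/2)^(24.7/20.7)
      = 0.076336 + 0.29234 + 1.1195 ≈ 1.4882 g.

1.49 g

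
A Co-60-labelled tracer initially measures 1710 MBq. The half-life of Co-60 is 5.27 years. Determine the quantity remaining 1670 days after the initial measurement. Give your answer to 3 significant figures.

Convert the elapsed time: 1670 days = 4.57534 years.
Number of half-lives: n = 4.57534/5.27 ≈ 0.86819.
Remaining = 1710 × (1/2)^0.86819 = 1710 × 0.54784 ≈ 936.8 MBq.

937 MBq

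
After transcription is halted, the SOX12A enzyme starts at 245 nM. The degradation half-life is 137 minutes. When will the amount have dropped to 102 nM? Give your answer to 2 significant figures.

Fraction remaining = 102/245 ≈ 0.41633.
n = log₂(245/102) = ln(2.402)/ln 2 ≈ 1.2642 half-lives.
t = n × t½ = 1.2642 × 137 ≈ 173.2 minutes.

170 minutes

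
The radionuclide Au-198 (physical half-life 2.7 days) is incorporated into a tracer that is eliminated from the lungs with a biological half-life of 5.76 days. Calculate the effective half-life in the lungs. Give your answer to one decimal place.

1/t_eff = 1/t_phys + 1/t_biol = 1/2.7 + 1/5.76 = 0.54398 per day.
t_eff = 2.7 × 5.76 / (2.7 + 5.76) ≈ 1.8383 days.

1.8 days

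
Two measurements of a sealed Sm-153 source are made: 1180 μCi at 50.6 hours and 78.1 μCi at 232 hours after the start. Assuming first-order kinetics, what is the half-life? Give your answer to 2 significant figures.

Over Δt = 232 − 50.6 = 181.4 hours, the level fell by a factor of 1180/78.1 ≈ 15.109.
n = log₂(15.109) ≈ 3.9173 half-lives, so t½ = 181.4/3.9173 ≈ 46.307 hours.

46 hours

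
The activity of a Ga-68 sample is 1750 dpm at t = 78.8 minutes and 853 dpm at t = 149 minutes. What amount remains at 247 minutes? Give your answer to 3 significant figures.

313 dpm

Over Δt = 149 − 78.8 = 70.2 minutes, the level fell by a factor of 1750/853 ≈ 2.0516.
n = log₂(2.0516) ≈ 1.0367 half-lives, so t½ = 70.2/1.0367 ≈ 67.712 minutes.
From t = 149 to t = 247: 853 × (1/2)^((247−149)/67.712) ≈ 312.8 dpm.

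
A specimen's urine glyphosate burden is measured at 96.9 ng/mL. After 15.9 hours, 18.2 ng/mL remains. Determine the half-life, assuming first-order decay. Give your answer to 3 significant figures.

6.59 hours

A/A₀ = 18.2/96.9 ≈ 0.18782.
n = log₂(5.3242) ≈ 2.4126 half-lives elapsed in 15.9 hours.
t½ = 15.9/2.4126 ≈ 6.5905 hours.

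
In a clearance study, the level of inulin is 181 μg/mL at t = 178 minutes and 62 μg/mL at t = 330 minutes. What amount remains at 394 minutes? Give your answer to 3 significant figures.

39.5 μg/mL

Over Δt = 330 − 178 = 152 minutes, the level fell by a factor of 181/62 ≈ 2.9194.
n = log₂(2.9194) ≈ 1.5456 half-lives, so t½ = 152/1.5456 ≈ 98.341 minutes.
From t = 330 to t = 394: 62 × (1/2)^((394−330)/98.341) ≈ 39.489 μg/mL.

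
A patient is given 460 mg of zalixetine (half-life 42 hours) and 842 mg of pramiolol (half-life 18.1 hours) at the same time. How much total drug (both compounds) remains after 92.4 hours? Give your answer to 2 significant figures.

zalixetine: 460 × (1/2)^(92.4/42) = 460 × (1/2)^2.2 ≈ 100.11 mg.
pramiolol: 842 × (1/2)^(92.4/18.1) = 842 × (1/2)^5.105 ≈ 24.466 mg.
Total = 100.11 + 24.466 ≈ 124.58 mg.

120 mg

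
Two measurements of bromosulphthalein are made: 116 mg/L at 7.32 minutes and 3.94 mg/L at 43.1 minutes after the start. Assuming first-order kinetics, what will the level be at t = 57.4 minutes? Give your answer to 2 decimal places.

1.02 mg/L

Over Δt = 43.1 − 7.32 = 35.78 minutes, the level fell by a factor of 116/3.94 ≈ 29.442.
n = log₂(29.442) ≈ 4.8798 half-lives, so t½ = 35.78/4.8798 ≈ 7.3323 minutes.
From t = 43.1 to t = 57.4: 3.94 × (1/2)^((57.4−43.1)/7.3323) ≈ 1.0195 mg/L.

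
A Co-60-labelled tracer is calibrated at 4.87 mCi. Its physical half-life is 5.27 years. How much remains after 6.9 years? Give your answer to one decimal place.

2.0 mCi

Number of half-lives: n = 6.9/5.27 ≈ 1.3093.
Remaining = 4.87 × (1/2)^1.3093 = 4.87 × 0.40352 ≈ 1.9651 mCi.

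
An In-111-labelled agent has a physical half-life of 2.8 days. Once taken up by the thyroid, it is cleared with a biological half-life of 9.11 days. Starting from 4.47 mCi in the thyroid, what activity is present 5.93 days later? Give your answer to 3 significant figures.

0.656 mCi

1/t_eff = 1/t_phys + 1/t_biol = 1/2.8 + 1/9.11 = 0.46691 per day.
t_eff = 2.8 × 9.11 / (2.8 + 9.11) ≈ 2.1417 days.
Remaining = 4.47 × (1/2)^(5.93/2.1417) = 4.47 × (1/2)^2.7688 ≈ 0.65587 mCi.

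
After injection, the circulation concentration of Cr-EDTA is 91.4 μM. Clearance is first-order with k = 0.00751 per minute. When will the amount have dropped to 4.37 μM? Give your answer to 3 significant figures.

405 minutes

t½ = ln 2 / k = 0.69315 / 0.00751 ≈ 92.297 minutes.
Fraction remaining = 4.37/91.4 ≈ 0.047812.
n = log₂(91.4/4.37) = ln(20.915)/ln 2 ≈ 4.3865 half-lives.
t = n × t½ = 4.3865 × 92.297 ≈ 404.86 minutes.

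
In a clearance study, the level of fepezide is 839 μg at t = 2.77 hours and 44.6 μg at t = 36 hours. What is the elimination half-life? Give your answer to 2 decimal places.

Over Δt = 36 − 2.77 = 33.23 hours, the level fell by a factor of 839/44.6 ≈ 18.812.
n = log₂(18.812) ≈ 4.2336 half-lives, so t½ = 33.23/4.2336 ≈ 7.8492 hours.

7.85 hours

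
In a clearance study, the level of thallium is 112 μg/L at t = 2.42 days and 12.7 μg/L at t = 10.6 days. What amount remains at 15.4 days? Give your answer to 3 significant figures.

3.54 μg/L

Over Δt = 10.6 − 2.42 = 8.18 days, the level fell by a factor of 112/12.7 ≈ 8.8189.
n = log₂(8.8189) ≈ 3.1406 half-lives, so t½ = 8.18/3.1406 ≈ 2.6046 days.
From t = 10.6 to t = 15.4: 12.7 × (1/2)^((15.4−10.6)/2.6046) ≈ 3.5403 μg/L.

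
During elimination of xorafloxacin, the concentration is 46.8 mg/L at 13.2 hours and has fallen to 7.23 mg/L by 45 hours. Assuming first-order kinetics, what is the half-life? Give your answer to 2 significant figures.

Over Δt = 45 − 13.2 = 31.8 hours, the level fell by a factor of 46.8/7.23 ≈ 6.473.
n = log₂(6.473) ≈ 2.6944 half-lives, so t½ = 31.8/2.6944 ≈ 11.802 hours.

12 hours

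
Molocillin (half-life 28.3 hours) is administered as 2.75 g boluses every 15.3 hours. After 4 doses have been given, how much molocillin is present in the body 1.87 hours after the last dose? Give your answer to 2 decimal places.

The 4 doses were given 47.77, 32.47, 17.17, 1.87 hours ago.
Total = 2.75·(1/2)^(47.77/28.3) + 2.75·(1/2)^(32.47/28.3) + 2.75·(1/2)^(17.17/28.3) + 2.75·(1/2)^(1.87/28.3)
      = 0.85349 + 1.2415 + 1.8059 + 2.6269 ≈ 6.5278 g.

6.53 g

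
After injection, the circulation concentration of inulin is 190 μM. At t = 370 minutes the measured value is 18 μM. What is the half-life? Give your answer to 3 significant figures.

A/A₀ = 18/190 ≈ 0.094737.
n = log₂(10.556) ≈ 3.3999 half-lives elapsed in 370 minutes.
t½ = 370/3.3999 ≈ 108.83 minutes.

109 minutes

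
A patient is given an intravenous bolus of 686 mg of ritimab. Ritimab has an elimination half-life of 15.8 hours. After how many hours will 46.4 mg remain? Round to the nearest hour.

61 hours

Fraction remaining = 46.4/686 ≈ 0.067638.
n = log₂(686/46.4) = ln(14.784)/ln 2 ≈ 3.886 half-lives.
t = n × t½ = 3.886 × 15.8 ≈ 61.399 hours.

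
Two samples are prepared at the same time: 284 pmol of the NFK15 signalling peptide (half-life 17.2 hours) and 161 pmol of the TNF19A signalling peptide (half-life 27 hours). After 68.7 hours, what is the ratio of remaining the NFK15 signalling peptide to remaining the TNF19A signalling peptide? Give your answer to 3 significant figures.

0.646

NFK15 signalling peptide: 284 × (1/2)^(68.7/17.2) = 284 × (1/2)^3.9942 ≈ 17.822 pmol.
TNF19A signalling peptide: 161 × (1/2)^(68.7/27) = 161 × (1/2)^2.5444 ≈ 27.598 pmol.
Ratio ≈ 17.822 / 27.598 ≈ 0.64577.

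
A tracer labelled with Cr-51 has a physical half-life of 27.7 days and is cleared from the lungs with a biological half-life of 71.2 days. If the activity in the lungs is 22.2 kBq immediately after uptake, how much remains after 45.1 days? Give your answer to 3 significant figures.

4.63 kBq

1/t_eff = 1/t_phys + 1/t_biol = 1/27.7 + 1/71.2 = 0.050146 per day.
t_eff = 27.7 × 71.2 / (27.7 + 71.2) ≈ 19.942 days.
Remaining = 22.2 × (1/2)^(45.1/19.942) = 22.2 × (1/2)^2.2616 ≈ 4.6296 kBq.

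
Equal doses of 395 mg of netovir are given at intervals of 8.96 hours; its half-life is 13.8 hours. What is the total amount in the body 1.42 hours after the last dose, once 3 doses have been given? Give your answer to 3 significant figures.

The 3 doses were given 19.34, 10.38, 1.42 hours ago.
Total = 395·(1/2)^(19.34/13.8) + 395·(1/2)^(10.38/13.8) + 395·(1/2)^(1.42/13.8)
      = 149.53 + 234.51 + 367.81 ≈ 751.85 mg.

752 mg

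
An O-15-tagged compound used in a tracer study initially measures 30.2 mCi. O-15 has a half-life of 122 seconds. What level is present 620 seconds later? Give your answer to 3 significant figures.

0.892 mCi

Number of half-lives: n = 620/122 ≈ 5.082.
Remaining = 30.2 × (1/2)^5.082 = 30.2 × 0.029524 ≈ 0.89163 mCi.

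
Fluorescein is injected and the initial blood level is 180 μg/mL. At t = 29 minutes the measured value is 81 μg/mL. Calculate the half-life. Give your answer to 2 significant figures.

25 minutes

A/A₀ = 81/180 ≈ 0.45.
n = log₂(2.2222) ≈ 1.152 half-lives elapsed in 29 minutes.
t½ = 29/1.152 ≈ 25.174 minutes.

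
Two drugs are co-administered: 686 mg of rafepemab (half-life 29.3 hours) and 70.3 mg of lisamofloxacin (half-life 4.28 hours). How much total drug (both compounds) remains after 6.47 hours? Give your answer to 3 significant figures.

613 mg

rafepemab: 686 × (1/2)^(6.47/29.3) = 686 × (1/2)^0.22082 ≈ 588.64 mg.
lisamofloxacin: 70.3 × (1/2)^(6.47/4.28) = 70.3 × (1/2)^1.5117 ≈ 24.654 mg.
Total = 588.64 + 24.654 ≈ 613.3 mg.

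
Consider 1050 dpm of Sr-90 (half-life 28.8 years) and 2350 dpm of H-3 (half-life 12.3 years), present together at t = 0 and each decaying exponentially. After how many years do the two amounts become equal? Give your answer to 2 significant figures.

Set 1050·(1/2)^(t/28.8) = 2350·(1/2)^(t/12.3).
Taking log₂: log₂(1050/2350) = t·(1/28.8 − 1/12.3).
log₂(0.44681) = -1.1623; 1/28.8 − 1/12.3 = -0.046579.
t = -1.1623 / -0.046579 ≈ 24.953 years.

25 years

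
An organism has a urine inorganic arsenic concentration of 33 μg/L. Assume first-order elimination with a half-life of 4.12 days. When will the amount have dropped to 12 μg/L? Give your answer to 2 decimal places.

6.01 days

Fraction remaining = 12/33 ≈ 0.36364.
n = log₂(33/12) = ln(2.75)/ln 2 ≈ 1.4594 half-lives.
t = n × t½ = 1.4594 × 4.12 ≈ 6.0129 days.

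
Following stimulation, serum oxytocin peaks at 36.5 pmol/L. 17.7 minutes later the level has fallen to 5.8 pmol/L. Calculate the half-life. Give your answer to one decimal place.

A/A₀ = 5.8/36.5 ≈ 0.1589.
n = log₂(6.2931) ≈ 2.6538 half-lives elapsed in 17.7 minutes.
t½ = 17.7/2.6538 ≈ 6.6698 minutes.

6.7 minutes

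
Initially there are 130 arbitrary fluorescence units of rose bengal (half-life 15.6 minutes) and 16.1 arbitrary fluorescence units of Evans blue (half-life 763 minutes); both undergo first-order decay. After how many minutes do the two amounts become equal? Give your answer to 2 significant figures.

Set 130·(1/2)^(t/15.6) = 16.1·(1/2)^(t/763).
Taking log₂: log₂(130/16.1) = t·(1/15.6 − 1/763).
log₂(8.0745) = 3.0134; 1/15.6 − 1/763 = 0.062792.
t = 3.0134 / 0.062792 ≈ 47.99 minutes.

48 minutes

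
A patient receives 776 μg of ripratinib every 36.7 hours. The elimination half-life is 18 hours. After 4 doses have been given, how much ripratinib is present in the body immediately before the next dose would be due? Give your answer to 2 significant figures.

The 4 doses were given 146.8, 110.1, 73.4, 36.7 hours ago.
Total = 776·(1/2)^(146.8/18) + 776·(1/2)^(110.1/18) + 776·(1/2)^(73.4/18) + 776·(1/2)^(36.7/18)
      = 2.7214 + 11.183 + 45.955 + 188.84 ≈ 248.7 μg.

250 μg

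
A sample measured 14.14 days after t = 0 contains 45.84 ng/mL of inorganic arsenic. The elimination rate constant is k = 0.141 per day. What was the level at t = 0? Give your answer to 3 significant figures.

337 ng/mL

t½ = ln 2 / k = 0.69315 / 0.141 ≈ 4.9159 days.
Number of half-lives elapsed: n = 14.14/4.9159 ≈ 2.8764.
A₀ = A × 2^n = 45.84 × 2^2.8764 = 45.84 × 7.3429 ≈ 336.6 ng/mL.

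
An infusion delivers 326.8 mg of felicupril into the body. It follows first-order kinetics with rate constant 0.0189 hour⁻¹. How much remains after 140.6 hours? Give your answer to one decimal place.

22.9 mg

t½ = ln 2 / k = 0.69315 / 0.0189 ≈ 36.674 hours.
Number of half-lives: n = 140.6/36.674 ≈ 3.8337.
Remaining = 326.8 × (1/2)^3.8337 = 326.8 × 0.070135 ≈ 22.92 mg.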